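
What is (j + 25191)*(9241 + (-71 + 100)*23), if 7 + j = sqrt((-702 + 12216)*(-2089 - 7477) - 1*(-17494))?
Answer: 249523072 + 9908*I*sqrt(110125430) ≈ 2.4952e+8 + 1.0398e+8*I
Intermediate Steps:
j = -7 + I*sqrt(110125430) (j = -7 + sqrt((-702 + 12216)*(-2089 - 7477) - 1*(-17494)) = -7 + sqrt(11514*(-9566) + 17494) = -7 + sqrt(-110142924 + 17494) = -7 + sqrt(-110125430) = -7 + I*sqrt(110125430) ≈ -7.0 + 10494.0*I)
(j + 25191)*(9241 + (-71 + 100)*23) = ((-7 + I*sqrt(110125430)) + 25191)*(9241 + (-71 + 100)*23) = (25184 + I*sqrt(110125430))*(9241 + 29*23) = (25184 + I*sqrt(110125430))*(9241 + 667) = (25184 + I*sqrt(110125430))*9908 = 249523072 + 9908*I*sqrt(110125430)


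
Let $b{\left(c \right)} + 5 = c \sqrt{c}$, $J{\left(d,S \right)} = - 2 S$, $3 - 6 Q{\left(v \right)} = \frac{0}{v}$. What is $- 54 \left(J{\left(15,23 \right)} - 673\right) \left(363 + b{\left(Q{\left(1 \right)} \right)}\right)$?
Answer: $13899708 + \frac{19413 \sqrt{2}}{2} \approx 1.3913 \cdot 10^{7}$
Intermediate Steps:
$Q{\left(v \right)} = \frac{1}{2}$ ($Q{\left(v \right)} = \frac{1}{2} - \frac{0 \frac{1}{v}}{6} = \frac{1}{2} - 0 = \frac{1}{2} + 0 = \frac{1}{2}$)
$b{\left(c \right)} = -5 + c^{\frac{3}{2}}$ ($b{\left(c \right)} = -5 + c \sqrt{c} = -5 + c^{\frac{3}{2}}$)
$- 54 \left(J{\left(15,23 \right)} - 673\right) \left(363 + b{\left(Q{\left(1 \right)} \right)}\right) = - 54 \left(\left(-2\right) 23 - 673\right) \left(363 - \left(5 - \left(\frac{1}{2}\right)^{\frac{3}{2}}\right)\right) = - 54 \left(-46 - 673\right) \left(363 - \left(5 - \frac{\sqrt{2}}{4}\right)\right) = - 54 \left(- 719 \left(358 + \frac{\sqrt{2}}{4}\right)\right) = - 54 \left(-257402 - \frac{719 \sqrt{2}}{4}\right) = 13899708 + \frac{19413 \sqrt{2}}{2}$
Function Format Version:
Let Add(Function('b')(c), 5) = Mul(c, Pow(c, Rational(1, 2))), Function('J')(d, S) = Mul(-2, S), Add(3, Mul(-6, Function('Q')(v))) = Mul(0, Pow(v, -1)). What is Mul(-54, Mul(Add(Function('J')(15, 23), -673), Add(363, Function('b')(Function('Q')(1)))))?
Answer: Add(13899708, Mul(Rational(19413, 2), Pow(2, Rational(1, 2)))) ≈ 1.3913e+7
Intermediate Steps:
Function('Q')(v) = Rational(1, 2) (Function('Q')(v) = Add(Rational(1, 2), Mul(Rational(-1, 6), Mul(0, Pow(v, -1)))) = Add(Rational(1, 2), Mul(Rational(-1, 6), 0)) = Add(Rational(1, 2), 0) = Rational(1, 2))
Function('b')(c) = Add(-5, Pow(c, Rational(3, 2))) (Function('b')(c) = Add(-5, Mul(c, Pow(c, Rational(1, 2)))) = Add(-5, Pow(c, Rational(3, 2))))
Mul(-54, Mul(Add(Function('J')(15, 23), -673), Add(363, Function('b')(Function('Q')(1))))) = Mul(-54, Mul(Add(Mul(-2, 23), -673), Add(363, Add(-5, Pow(Rational(1, 2), Rational(3, 2)))))) = Mul(-54, Mul(Add(-46, -673), Add(363, Add(-5, Mul(Rational(1, 4), Pow(2, Rational(1, 2))))))) = Mul(-54, Mul(-719, Add(358, Mul(Rational(1, 4), Pow(2, Rational(1, 2)))))) = Mul(-54, Add(-257402, Mul(Rational(-719, 4), Pow(2, Rational(1, 2))))) = Add(13899708, Mul(Rational(19413, 2), Pow(2, Rational(1, 2))))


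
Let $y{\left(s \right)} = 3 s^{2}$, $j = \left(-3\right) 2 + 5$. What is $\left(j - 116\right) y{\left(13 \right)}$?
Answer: $-59319$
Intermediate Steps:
$j = -1$ ($j = -6 + 5 = -1$)
$\left(j - 116\right) y{\left(13 \right)} = \left(-1 - 116\right) 3 \cdot 13^{2} = \left(-1 - 116\right) 3 \cdot 169 = \left(-1 - 116\right) 507 = \left(-117\right) 507 = -59319$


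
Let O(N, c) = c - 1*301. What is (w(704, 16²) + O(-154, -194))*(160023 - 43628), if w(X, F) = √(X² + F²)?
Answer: -57615525 + 7449280*√137 ≈ 2.9576e+7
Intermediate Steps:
O(N, c) = -301 + c (O(N, c) = c - 301 = -301 + c)
w(X, F) = √(F² + X²)
(w(704, 16²) + O(-154, -194))*(160023 - 43628) = (√((16²)² + 704²) + (-301 - 194))*(160023 - 43628) = (√(256² + 495616) - 495)*116395 = (√(65536 + 495616) - 495)*116395 = (√561152 - 495)*116395 = (64*√137 - 495)*116395 = (-495 + 64*√137)*116395 = -57615525 + 7449280*√137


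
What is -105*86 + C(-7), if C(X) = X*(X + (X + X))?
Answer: -8883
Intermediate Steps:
C(X) = 3*X² (C(X) = X*(X + 2*X) = X*(3*X) = 3*X²)
-105*86 + C(-7) = -105*86 + 3*(-7)² = -9030 + 3*49 = -9030 + 147 = -8883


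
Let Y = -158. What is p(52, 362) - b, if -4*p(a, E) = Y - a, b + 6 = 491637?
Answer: -983157/2 ≈ -4.9158e+5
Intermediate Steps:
b = 491631 (b = -6 + 491637 = 491631)
p(a, E) = 79/2 + a/4 (p(a, E) = -(-158 - a)/4 = 79/2 + a/4)
p(52, 362) - b = (79/2 + (1/4)*52) - 1*491631 = (79/2 + 13) - 491631 = 105/2 - 491631 = -983157/2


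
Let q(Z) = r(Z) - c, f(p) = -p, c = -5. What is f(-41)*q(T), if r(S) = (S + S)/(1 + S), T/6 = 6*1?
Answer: 10537/37 ≈ 284.78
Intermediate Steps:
T = 36 (T = 6*(6*1) = 6*6 = 36)
r(S) = 2*S/(1 + S) (r(S) = (2*S)/(1 + S) = 2*S/(1 + S))
q(Z) = 5 + 2*Z/(1 + Z) (q(Z) = 2*Z/(1 + Z) - 1*(-5) = 2*Z/(1 + Z) + 5 = 5 + 2*Z/(1 + Z))
f(-41)*q(T) = (-1*(-41))*((5 + 7*36)/(1 + 36)) = 41*((5 + 252)/37) = 41*((1/37)*257) = 41*(257/37) = 10537/37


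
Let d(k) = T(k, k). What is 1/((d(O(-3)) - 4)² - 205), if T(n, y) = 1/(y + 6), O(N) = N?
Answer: -9/1724 ≈ -0.0052204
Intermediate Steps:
T(n, y) = 1/(6 + y)
d(k) = 1/(6 + k)
1/((d(O(-3)) - 4)² - 205) = 1/((1/(6 - 3) - 4)² - 205) = 1/((1/3 - 4)² - 205) = 1/((⅓ - 4)² - 205) = 1/((-11/3)² - 205) = 1/(121/9 - 205) = 1/(-1724/9) = -9/1724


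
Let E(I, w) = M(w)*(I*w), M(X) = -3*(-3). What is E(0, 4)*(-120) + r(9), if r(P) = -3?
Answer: -3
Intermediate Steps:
M(X) = 9
E(I, w) = 9*I*w (E(I, w) = 9*(I*w) = 9*I*w)
E(0, 4)*(-120) + r(9) = (9*0*4)*(-120) - 3 = 0*(-120) - 3 = 0 - 3 = -3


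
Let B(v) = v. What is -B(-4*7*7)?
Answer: 196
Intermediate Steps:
-B(-4*7*7) = -(-4*7)*7 = -(-28)*7 = -1*(-196) = 196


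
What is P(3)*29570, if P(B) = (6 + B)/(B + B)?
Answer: 44355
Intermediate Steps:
P(B) = (6 + B)/(2*B) (P(B) = (6 + B)/((2*B)) = (6 + B)*(1/(2*B)) = (6 + B)/(2*B))
P(3)*29570 = ((1/2)*(6 + 3)/3)*29570 = ((1/2)*(1/3)*9)*29570 = (3/2)*29570 = 44355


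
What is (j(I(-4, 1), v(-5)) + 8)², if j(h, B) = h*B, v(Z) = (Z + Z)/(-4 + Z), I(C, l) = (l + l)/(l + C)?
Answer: 38416/729 ≈ 52.697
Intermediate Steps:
I(C, l) = 2*l/(C + l) (I(C, l) = (2*l)/(C + l) = 2*l/(C + l))
v(Z) = 2*Z/(-4 + Z) (v(Z) = (2*Z)/(-4 + Z) = 2*Z/(-4 + Z))
j(h, B) = B*h
(j(I(-4, 1), v(-5)) + 8)² = ((2*(-5)/(-4 - 5))*(2*1/(-4 + 1)) + 8)² = ((2*(-5)/(-9))*(2*1/(-3)) + 8)² = ((2*(-5)*(-⅑))*(2*1*(-⅓)) + 8)² = ((10/9)*(-⅔) + 8)² = (-20/27 + 8)² = (196/27)² = 38416/729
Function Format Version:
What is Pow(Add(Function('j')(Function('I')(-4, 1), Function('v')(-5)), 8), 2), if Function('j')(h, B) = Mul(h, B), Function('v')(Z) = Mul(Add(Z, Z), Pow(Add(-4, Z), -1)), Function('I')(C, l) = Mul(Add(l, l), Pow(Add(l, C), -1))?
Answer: Rational(38416, 729) ≈ 52.697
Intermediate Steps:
Function('I')(C, l) = Mul(2, l, Pow(Add(C, l), -1)) (Function('I')(C, l) = Mul(Mul(2, l), Pow(Add(C, l), -1)) = Mul(2, l, Pow(Add(C, l), -1)))
Function('v')(Z) = Mul(2, Z, Pow(Add(-4, Z), -1)) (Function('v')(Z) = Mul(Mul(2, Z), Pow(Add(-4, Z), -1)) = Mul(2, Z, Pow(Add(-4, Z), -1)))
Function('j')(h, B) = Mul(B, h)
Pow(Add(Function('j')(Function('I')(-4, 1), Function('v')(-5)), 8), 2) = Pow(Add(Mul(Mul(2, -5, Pow(Add(-4, -5), -1)), Mul(2, 1, Pow(Add(-4, 1), -1))), 8), 2) = Pow(Add(Mul(Mul(2, -5, Pow(-9, -1)), Mul(2, 1, Pow(-3, -1))), 8), 2) = Pow(Add(Mul(Mul(2, -5, Rational(-1, 9)), Mul(2, 1, Rational(-1, 3))), 8), 2) = Pow(Add(Mul(Rational(10, 9), Rational(-2, 3)), 8), 2) = Pow(Add(Rational(-20, 27), 8), 2) = Pow(Rational(196, 27), 2) = Rational(38416, 729)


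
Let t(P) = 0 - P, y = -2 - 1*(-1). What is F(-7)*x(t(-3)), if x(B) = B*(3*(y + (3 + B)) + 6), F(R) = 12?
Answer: 756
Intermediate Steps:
y = -1 (y = -2 + 1 = -1)
t(P) = -P
x(B) = B*(12 + 3*B) (x(B) = B*(3*(-1 + (3 + B)) + 6) = B*(3*(2 + B) + 6) = B*((6 + 3*B) + 6) = B*(12 + 3*B))
F(-7)*x(t(-3)) = 12*(3*(-1*(-3))*(4 - 1*(-3))) = 12*(3*3*(4 + 3)) = 12*(3*3*7) = 12*63 = 756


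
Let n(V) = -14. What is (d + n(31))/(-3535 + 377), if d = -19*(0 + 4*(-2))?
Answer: -69/1579 ≈ -0.043699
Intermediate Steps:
d = 152 (d = -19*(0 - 8) = -19*(-8) = 152)
(d + n(31))/(-3535 + 377) = (152 - 14)/(-3535 + 377) = 138/(-3158) = 138*(-1/3158) = -69/1579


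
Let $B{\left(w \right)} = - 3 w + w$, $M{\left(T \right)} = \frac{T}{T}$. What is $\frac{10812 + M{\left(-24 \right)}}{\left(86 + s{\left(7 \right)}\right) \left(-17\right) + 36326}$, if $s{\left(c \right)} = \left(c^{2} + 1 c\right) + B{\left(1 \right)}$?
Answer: $\frac{983}{3086} \approx 0.31854$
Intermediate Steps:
$M{\left(T \right)} = 1$
$B{\left(w \right)} = - 2 w$
$s{\left(c \right)} = -2 + c + c^{2}$ ($s{\left(c \right)} = \left(c^{2} + 1 c\right) - 2 = \left(c^{2} + c\right) - 2 = \left(c + c^{2}\right) - 2 = -2 + c + c^{2}$)
$\frac{10812 + M{\left(-24 \right)}}{\left(86 + s{\left(7 \right)}\right) \left(-17\right) + 36326} = \frac{10812 + 1}{\left(86 + \left(-2 + 7 + 7^{2}\right)\right) \left(-17\right) + 36326} = \frac{10813}{\left(86 + \left(-2 + 7 + 49\right)\right) \left(-17\right) + 36326} = \frac{10813}{\left(86 + 54\right) \left(-17\right) + 36326} = \frac{10813}{140 \left(-17\right) + 36326} = \frac{10813}{-2380 + 36326} = \frac{10813}{33946} = 10813 \cdot \frac{1}{33946} = \frac{983}{3086}$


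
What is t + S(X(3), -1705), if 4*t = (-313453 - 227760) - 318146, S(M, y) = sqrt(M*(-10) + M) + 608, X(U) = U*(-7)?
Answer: -856927/4 + 3*sqrt(21) ≈ -2.1422e+5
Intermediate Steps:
X(U) = -7*U
S(M, y) = 608 + 3*sqrt(-M) (S(M, y) = sqrt(-10*M + M) + 608 = sqrt(-9*M) + 608 = 3*sqrt(-M) + 608 = 608 + 3*sqrt(-M))
t = -859359/4 (t = ((-313453 - 227760) - 318146)/4 = (-541213 - 318146)/4 = (1/4)*(-859359) = -859359/4 ≈ -2.1484e+5)
t + S(X(3), -1705) = -859359/4 + (608 + 3*sqrt(-(-7)*3)) = -859359/4 + (608 + 3*sqrt(-1*(-21))) = -859359/4 + (608 + 3*sqrt(21)) = -856927/4 + 3*sqrt(21)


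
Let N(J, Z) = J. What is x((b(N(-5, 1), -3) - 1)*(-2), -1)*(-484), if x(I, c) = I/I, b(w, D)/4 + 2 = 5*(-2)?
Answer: -484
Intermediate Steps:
b(w, D) = -48 (b(w, D) = -8 + 4*(5*(-2)) = -8 + 4*(-10) = -8 - 40 = -48)
x(I, c) = 1
x((b(N(-5, 1), -3) - 1)*(-2), -1)*(-484) = 1*(-484) = -484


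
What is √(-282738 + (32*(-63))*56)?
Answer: I*√395634 ≈ 628.99*I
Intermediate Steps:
√(-282738 + (32*(-63))*56) = √(-282738 - 2016*56) = √(-282738 - 112896) = √(-395634) = I*√395634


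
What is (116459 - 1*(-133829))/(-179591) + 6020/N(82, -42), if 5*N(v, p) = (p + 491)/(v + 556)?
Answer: 3448717266488/80636359 ≈ 42769.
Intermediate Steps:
N(v, p) = (491 + p)/(5*(556 + v)) (N(v, p) = ((p + 491)/(v + 556))/5 = ((491 + p)/(556 + v))/5 = (491 + p)/(5*(556 + v)))
(116459 - 1*(-133829))/(-179591) + 6020/N(82, -42) = (116459 - 1*(-133829))/(-179591) + 6020/(((491 - 42)/(5*(556 + 82)))) = (116459 + 133829)*(-1/179591) + 6020/(((⅕)*449/638)) = 250288*(-1/179591) + 6020/(((⅕)*(1/638)*449)) = -250288/179591 + 6020/(449/3190) = -250288/179591 + 6020*(3190/449) = -250288/179591 + 19203800/449 = 3448717266488/80636359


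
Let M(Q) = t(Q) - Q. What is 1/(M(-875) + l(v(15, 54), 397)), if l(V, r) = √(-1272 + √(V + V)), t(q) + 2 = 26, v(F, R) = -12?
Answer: 1/(899 + √2*√(-636 + I*√6)) ≈ 0.0011105 - 4.4053e-5*I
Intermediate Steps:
t(q) = 24 (t(q) = -2 + 26 = 24)
M(Q) = 24 - Q
l(V, r) = √(-1272 + √2*√V) (l(V, r) = √(-1272 + √(2*V)) = √(-1272 + √2*√V))
1/(M(-875) + l(v(15, 54), 397)) = 1/((24 - 1*(-875)) + √(-1272 + √2*√(-12))) = 1/((24 + 875) + √(-1272 + √2*(2*I*√3))) = 1/(899 + √(-1272 + 2*I*√6))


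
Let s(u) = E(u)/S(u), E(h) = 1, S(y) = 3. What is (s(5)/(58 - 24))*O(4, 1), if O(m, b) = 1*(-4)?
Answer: -2/51 ≈ -0.039216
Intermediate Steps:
O(m, b) = -4
s(u) = 1/3
(s(5)/(58 - 24))*O(4, 1) = ((1/3)/(58 - 24))*(-4) = ((1/3)/34)*(-4) = ((1/34)*(1/3))*(-4) = (1/102)*(-4) = -2/51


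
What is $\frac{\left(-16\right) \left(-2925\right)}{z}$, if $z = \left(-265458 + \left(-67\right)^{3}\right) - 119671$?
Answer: $- \frac{11700}{171473} \approx -0.068232$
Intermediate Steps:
$z = -685892$ ($z = \left(-265458 - 300763\right) - 119671 = -566221 - 119671 = -685892$)
$\frac{\left(-16\right) \left(-2925\right)}{z} = \frac{\left(-16\right) \left(-2925\right)}{-685892} = 46800 \left(- \frac{1}{685892}\right) = - \frac{11700}{171473}$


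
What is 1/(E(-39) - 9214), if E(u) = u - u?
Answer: -1/9214 ≈ -0.00010853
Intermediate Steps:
E(u) = 0
1/(E(-39) - 9214) = 1/(0 - 9214) = 1/(-9214) = -1/9214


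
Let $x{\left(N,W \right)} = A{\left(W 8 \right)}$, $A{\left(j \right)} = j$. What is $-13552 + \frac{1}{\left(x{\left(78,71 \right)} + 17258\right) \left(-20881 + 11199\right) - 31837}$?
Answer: $- \frac{2339389186289}{172623169} \approx -13552.0$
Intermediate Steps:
$x{\left(N,W \right)} = 8 W$ ($x{\left(N,W \right)} = W 8 = 8 W$)
$-13552 + \frac{1}{\left(x{\left(78,71 \right)} + 17258\right) \left(-20881 + 11199\right) - 31837} = -13552 + \frac{1}{\left(8 \cdot 71 + 17258\right) \left(-20881 + 11199\right) - 31837} = -13552 + \frac{1}{\left(568 + 17258\right) \left(-9682\right) - 31837} = -13552 + \frac{1}{17826 \left(-9682\right) - 31837} = -13552 + \frac{1}{-172591332 - 31837} = -13552 + \frac{1}{-172623169} = -13552 - \frac{1}{172623169} = - \frac{2339389186289}{172623169}$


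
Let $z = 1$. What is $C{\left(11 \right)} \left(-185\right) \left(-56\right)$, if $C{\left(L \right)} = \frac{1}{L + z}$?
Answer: $\frac{2590}{3} \approx 863.33$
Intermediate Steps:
$C{\left(L \right)} = \frac{1}{1 + L}$ ($C{\left(L \right)} = \frac{1}{L + 1} = \frac{1}{1 + L}$)
$C{\left(11 \right)} \left(-185\right) \left(-56\right) = \frac{1}{1 + 11} \left(-185\right) \left(-56\right) = \frac{1}{12} \left(-185\right) \left(-56\right) = \left(- \frac{185}{12}\right) \left(-56\right) = \frac{2590}{3}$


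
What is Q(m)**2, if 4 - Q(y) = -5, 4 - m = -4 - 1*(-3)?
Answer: 81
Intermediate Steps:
m = 5 (m = 4 - (-4 - 1*(-3)) = 4 - (-4 + 3) = 4 - 1*(-1) = 4 + 1 = 5)
Q(y) = 9 (Q(y) = 4 - 1*(-5) = 4 + 5 = 9)
Q(m)**2 = 9**2 = 81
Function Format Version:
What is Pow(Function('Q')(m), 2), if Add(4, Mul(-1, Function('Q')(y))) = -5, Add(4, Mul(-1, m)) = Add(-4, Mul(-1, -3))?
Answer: 81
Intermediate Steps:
m = 5 (m = Add(4, Mul(-1, Add(-4, Mul(-1, -3)))) = Add(4, Mul(-1, Add(-4, 3))) = Add(4, Mul(-1, -1)) = Add(4, 1) = 5)
Function('Q')(y) = 9 (Function('Q')(y) = Add(4, Mul(-1, -5)) = Add(4, 5) = 9)
Pow(Function('Q')(m), 2) = Pow(9, 2) = 81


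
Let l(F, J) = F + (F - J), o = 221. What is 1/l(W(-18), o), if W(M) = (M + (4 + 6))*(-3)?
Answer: -1/173 ≈ -0.0057803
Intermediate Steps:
W(M) = -30 - 3*M (W(M) = (M + 10)*(-3) = (10 + M)*(-3) = -30 - 3*M)
l(F, J) = -J + 2*F
1/l(W(-18), o) = 1/(-1*221 + 2*(-30 - 3*(-18))) = 1/(-221 + 2*(-30 + 54)) = 1/(-221 + 2*24) = 1/(-221 + 48) = 1/(-173) = -1/173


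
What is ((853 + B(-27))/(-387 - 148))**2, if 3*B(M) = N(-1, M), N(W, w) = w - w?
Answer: 727609/286225 ≈ 2.5421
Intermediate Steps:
N(W, w) = 0
B(M) = 0 (B(M) = (1/3)*0 = 0)
((853 + B(-27))/(-387 - 148))**2 = ((853 + 0)/(-387 - 148))**2 = (853/(-535))**2 = (853*(-1/535))**2 = (-853/535)**2 = 727609/286225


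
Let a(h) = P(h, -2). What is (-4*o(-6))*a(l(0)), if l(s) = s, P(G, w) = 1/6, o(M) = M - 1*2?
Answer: 16/3 ≈ 5.3333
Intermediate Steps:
o(M) = -2 + M (o(M) = M - 2 = -2 + M)
P(G, w) = ⅙ (P(G, w) = 1*(⅙) = ⅙)
a(h) = ⅙
(-4*o(-6))*a(l(0)) = -4*(-2 - 6)*(⅙) = -4*(-8)*(⅙) = 32*(⅙) = 16/3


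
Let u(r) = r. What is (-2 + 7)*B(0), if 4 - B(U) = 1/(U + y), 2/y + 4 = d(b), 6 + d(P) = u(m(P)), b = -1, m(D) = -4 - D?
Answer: 105/2 ≈ 52.500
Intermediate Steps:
d(P) = -10 - P (d(P) = -6 + (-4 - P) = -10 - P)
y = -2/13 (y = 2/(-4 + (-10 - 1*(-1))) = 2/(-4 + (-10 + 1)) = 2/(-4 - 9) = 2/(-13) = 2*(-1/13) = -2/13 ≈ -0.15385)
B(U) = 4 - 1/(-2/13 + U) (B(U) = 4 - 1/(U - 2/13) = 4 - 1/(-2/13 + U))
(-2 + 7)*B(0) = (-2 + 7)*((-21 + 52*0)/(-2 + 13*0)) = 5*((-21 + 0)/(-2 + 0)) = 5*(-21/(-2)) = 5*(-½*(-21)) = 5*(21/2) = 105/2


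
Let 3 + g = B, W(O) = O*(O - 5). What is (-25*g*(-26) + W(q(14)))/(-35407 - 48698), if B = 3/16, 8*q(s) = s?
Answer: 29341/1345680 ≈ 0.021804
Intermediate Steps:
q(s) = s/8
W(O) = O*(-5 + O)
B = 3/16 (B = 3*(1/16) = 3/16 ≈ 0.18750)
g = -45/16 (g = -3 + 3/16 = -45/16 ≈ -2.8125)
(-25*g*(-26) + W(q(14)))/(-35407 - 48698) = (-25*(-45/16)*(-26) + ((⅛)*14)*(-5 + (⅛)*14))/(-35407 - 48698) = ((1125/16)*(-26) + 7*(-5 + 7/4)/4)/(-84105) = (-14625/8 + (7/4)*(-13/4))*(-1/84105) = (-14625/8 - 91/16)*(-1/84105) = -29341/16*(-1/84105) = 29341/1345680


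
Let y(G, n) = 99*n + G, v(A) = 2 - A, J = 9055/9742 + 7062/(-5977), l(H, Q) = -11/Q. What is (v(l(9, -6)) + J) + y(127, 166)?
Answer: 1446461765041/87341901 ≈ 16561.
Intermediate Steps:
J = -14676269/58227934 (J = 9055*(1/9742) + 7062*(-1/5977) = 9055/9742 - 7062/5977 = -14676269/58227934 ≈ -0.25205)
y(G, n) = G + 99*n
(v(l(9, -6)) + J) + y(127, 166) = ((2 - (-11)/(-6)) - 14676269/58227934) + (127 + 99*166) = ((2 - (-11)*(-1)/6) - 14676269/58227934) + (127 + 16434) = ((2 - 1*11/6) - 14676269/58227934) + 16561 = ((2 - 11/6) - 14676269/58227934) + 16561 = (⅙ - 14676269/58227934) + 16561 = -7457420/87341901 + 16561 = 1446461765041/87341901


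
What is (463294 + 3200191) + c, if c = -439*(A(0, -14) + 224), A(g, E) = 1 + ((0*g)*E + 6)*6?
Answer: 3548906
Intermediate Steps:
A(g, E) = 37 (A(g, E) = 1 + (0*E + 6)*6 = 1 + (0 + 6)*6 = 1 + 6*6 = 1 + 36 = 37)
c = -114579 (c = -439*(37 + 224) = -439*261 = -114579)
(463294 + 3200191) + c = (463294 + 3200191) - 114579 = 3663485 - 114579 = 3548906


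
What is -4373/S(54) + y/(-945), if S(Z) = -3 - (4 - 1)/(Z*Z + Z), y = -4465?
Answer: 820885133/561519 ≈ 1461.9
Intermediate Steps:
S(Z) = -3 - 3/(Z + Z²) (S(Z) = -3 - 3/(Z² + Z) = -3 - 3/(Z + Z²))
-4373/S(54) + y/(-945) = -4373*18*(1 + 54)/(-1 - 1*54 - 1*54²) - 4465/(-945) = -4373*990/(-1 - 54 - 1*2916) - 4465*(-1/945) = -4373*990/(-1 - 54 - 2916) + 893/189 = -4373/(3*(1/54)*(1/55)*(-2971)) + 893/189 = -4373/(-2971/990) + 893/189 = -4373*(-990/2971) + 893/189 = 4329270/2971 + 893/189 = 820885133/561519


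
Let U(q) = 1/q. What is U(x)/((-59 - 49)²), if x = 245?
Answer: 1/2857680 ≈ 3.4993e-7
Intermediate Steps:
U(x)/((-59 - 49)²) = 1/(245*((-59 - 49)²)) = 1/(245*((-108)²)) = (1/245)/11664 = (1/245)*(1/11664) = 1/2857680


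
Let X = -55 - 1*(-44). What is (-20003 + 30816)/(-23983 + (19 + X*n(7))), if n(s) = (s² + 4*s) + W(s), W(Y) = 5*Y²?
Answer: -10813/27506 ≈ -0.39311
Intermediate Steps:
X = -11 (X = -55 + 44 = -11)
n(s) = 4*s + 6*s² (n(s) = (s² + 4*s) + 5*s² = 4*s + 6*s²)
(-20003 + 30816)/(-23983 + (19 + X*n(7))) = (-20003 + 30816)/(-23983 + (19 - 22*7*(2 + 3*7))) = 10813/(-23983 + (19 - 22*7*(2 + 21))) = 10813/(-23983 + (19 - 22*7*23)) = 10813/(-23983 + (19 - 11*322)) = 10813/(-23983 + (19 - 3542)) = 10813/(-23983 - 3523) = 10813/(-27506) = 10813*(-1/27506) = -10813/27506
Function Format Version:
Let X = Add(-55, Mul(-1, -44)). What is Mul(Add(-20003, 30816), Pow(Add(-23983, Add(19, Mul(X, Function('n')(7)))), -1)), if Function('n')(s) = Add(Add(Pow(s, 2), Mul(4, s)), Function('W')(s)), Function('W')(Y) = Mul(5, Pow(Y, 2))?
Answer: Rational(-10813, 27506) ≈ -0.39311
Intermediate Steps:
X = -11 (X = Add(-55, 44) = -11)
Function('n')(s) = Add(Mul(4, s), Mul(6, Pow(s, 2))) (Function('n')(s) = Add(Add(Pow(s, 2), Mul(4, s)), Mul(5, Pow(s, 2))) = Add(Mul(4, s), Mul(6, Pow(s, 2))))
Mul(Add(-20003, 30816), Pow(Add(-23983, Add(19, Mul(X, Function('n')(7)))), -1)) = Mul(Add(-20003, 30816), Pow(Add(-23983, Add(19, Mul(-11, Mul(2, 7, Add(2, Mul(3, 7)))))), -1)) = Mul(10813, Pow(Add(-23983, Add(19, Mul(-11, Mul(2, 7, Add(2, 21))))), -1)) = Mul(10813, Pow(Add(-23983, Add(19, Mul(-11, Mul(2, 7, 23)))), -1)) = Mul(10813, Pow(Add(-23983, Add(19, Mul(-11, 322))), -1)) = Mul(10813, Pow(Add(-23983, Add(19, -3542)), -1)) = Mul(10813, Pow(Add(-23983, -3523), -1)) = Mul(10813, Pow(-27506, -1)) = Mul(10813, Rational(-1, 27506)) = Rational(-10813, 27506)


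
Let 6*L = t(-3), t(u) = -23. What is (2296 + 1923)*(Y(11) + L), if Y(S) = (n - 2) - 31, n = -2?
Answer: -983027/6 ≈ -1.6384e+5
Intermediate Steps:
L = -23/6 (L = (⅙)*(-23) = -23/6 ≈ -3.8333)
Y(S) = -35 (Y(S) = (-2 - 2) - 31 = -4 - 31 = -35)
(2296 + 1923)*(Y(11) + L) = (2296 + 1923)*(-35 - 23/6) = 4219*(-233/6) = -983027/6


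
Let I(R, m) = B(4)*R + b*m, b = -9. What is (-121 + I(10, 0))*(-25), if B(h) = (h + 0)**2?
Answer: -975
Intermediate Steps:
B(h) = h**2
I(R, m) = -9*m + 16*R (I(R, m) = 4**2*R - 9*m = 16*R - 9*m = -9*m + 16*R)
(-121 + I(10, 0))*(-25) = (-121 + (-9*0 + 16*10))*(-25) = (-121 + (0 + 160))*(-25) = (-121 + 160)*(-25) = 39*(-25) = -975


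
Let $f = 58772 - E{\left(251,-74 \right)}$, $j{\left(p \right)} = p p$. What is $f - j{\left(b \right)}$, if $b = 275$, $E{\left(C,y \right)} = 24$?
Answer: $-16877$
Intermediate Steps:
$j{\left(p \right)} = p^{2}$
$f = 58748$ ($f = 58772 - 24 = 58748$)
$f - j{\left(b \right)} = 58748 - 275^{2} = 58748 - 75625 = -16877$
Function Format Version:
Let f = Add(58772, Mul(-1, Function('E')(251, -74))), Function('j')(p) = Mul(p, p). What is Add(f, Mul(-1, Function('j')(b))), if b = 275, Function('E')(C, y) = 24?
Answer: -16877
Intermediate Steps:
Function('j')(p) = Pow(p, 2)
f = 58748 (f = Add(58772, Mul(-1, 24)) = Add(58772, -24) = 58748)
Add(f, Mul(-1, Function('j')(b))) = Add(58748, Mul(-1, Pow(275, 2))) = Add(58748, Mul(-1, 75625)) = Add(58748, -75625) = -16877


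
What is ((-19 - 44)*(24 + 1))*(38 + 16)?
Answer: -85050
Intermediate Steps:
((-19 - 44)*(24 + 1))*(38 + 16) = -63*25*54 = -1575*54 = -85050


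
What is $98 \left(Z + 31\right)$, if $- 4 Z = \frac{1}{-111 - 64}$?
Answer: $\frac{151907}{50} \approx 3038.1$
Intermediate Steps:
$Z = \frac{1}{700}$ ($Z = - \frac{1}{4 \left(-111 - 64\right)} = - \frac{1}{4 \left(-175\right)} = \left(- \frac{1}{4}\right) \left(- \frac{1}{175}\right) = \frac{1}{700} \approx 0.0014286$)
$98 \left(Z + 31\right) = 98 \left(\frac{1}{700} + 31\right) = 98 \cdot \frac{21701}{700} = \frac{151907}{50}$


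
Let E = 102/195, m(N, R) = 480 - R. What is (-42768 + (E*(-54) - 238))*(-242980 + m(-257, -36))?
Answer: 678226604864/65 ≈ 1.0434e+10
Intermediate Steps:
E = 34/65 (E = 102*(1/195) = 34/65 ≈ 0.52308)
(-42768 + (E*(-54) - 238))*(-242980 + m(-257, -36)) = (-42768 + ((34/65)*(-54) - 238))*(-242980 + (480 - 1*(-36))) = (-42768 + (-1836/65 - 238))*(-242980 + (480 + 36)) = (-42768 - 17306/65)*(-242980 + 516) = -2797226/65*(-242464) = 678226604864/65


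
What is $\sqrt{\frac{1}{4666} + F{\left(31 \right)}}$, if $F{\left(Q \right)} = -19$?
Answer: $\frac{i \sqrt{413654898}}{4666} \approx 4.3589 i$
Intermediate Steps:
$\sqrt{\frac{1}{4666} + F{\left(31 \right)}} = \sqrt{\frac{1}{4666} - 19} = \sqrt{- \frac{88653}{4666}} = \frac{i \sqrt{413654898}}{4666}$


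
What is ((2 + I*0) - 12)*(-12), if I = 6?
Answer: 120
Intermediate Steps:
((2 + I*0) - 12)*(-12) = ((2 + 6*0) - 12)*(-12) = ((2 + 0) - 12)*(-12) = (2 - 12)*(-12) = -10*(-12) = 120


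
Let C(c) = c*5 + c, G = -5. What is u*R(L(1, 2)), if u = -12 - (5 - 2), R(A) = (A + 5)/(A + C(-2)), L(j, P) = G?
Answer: 0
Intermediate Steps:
C(c) = 6*c (C(c) = 5*c + c = 6*c)
L(j, P) = -5
R(A) = (5 + A)/(-12 + A) (R(A) = (A + 5)/(A + 6*(-2)) = (5 + A)/(A - 12) = (5 + A)/(-12 + A))
u = -15 (u = -12 - 1*3 = -12 - 3 = -15)
u*R(L(1, 2)) = -15*(5 - 5)/(-12 - 5) = -15*0/(-17) = -(-15)*0/17 = -15*0 = 0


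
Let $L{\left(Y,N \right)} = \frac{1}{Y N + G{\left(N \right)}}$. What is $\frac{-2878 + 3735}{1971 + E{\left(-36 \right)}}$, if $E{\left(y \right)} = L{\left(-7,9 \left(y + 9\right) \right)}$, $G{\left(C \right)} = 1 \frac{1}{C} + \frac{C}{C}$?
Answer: $\frac{354442345}{815176278} \approx 0.4348$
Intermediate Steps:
$G{\left(C \right)} = 1 + \frac{1}{C}$ ($G{\left(C \right)} = \frac{1}{C} + 1 = 1 + \frac{1}{C}$)
$L{\left(Y,N \right)} = \frac{1}{N Y + \frac{1 + N}{N}}$ ($L{\left(Y,N \right)} = \frac{1}{Y N + \frac{1 + N}{N}} = \frac{1}{N Y + \frac{1 + N}{N}}$)
$E{\left(y \right)} = \frac{81 + 9 y}{82 - 7 \left(81 + 9 y\right)^{2} + 9 y}$ ($E{\left(y \right)} = \frac{9 \left(y + 9\right)}{1 + 9 \left(y + 9\right) - 7 \left(9 \left(y + 9\right)\right)^{2}} = \frac{9 \left(9 + y\right)}{1 + 9 \left(9 + y\right) - 7 \left(9 \left(9 + y\right)\right)^{2}} = \frac{81 + 9 y}{1 + \left(81 + 9 y\right) - 7 \left(81 + 9 y\right)^{2}} = \frac{81 + 9 y}{82 - 7 \left(81 + 9 y\right)^{2} + 9 y}$)
$\frac{-2878 + 3735}{1971 + E{\left(-36 \right)}} = \frac{-2878 + 3735}{1971 + \frac{9 \left(-9 - -36\right)}{45845 + 567 \left(-36\right)^{2} + 10197 \left(-36\right)}} = \frac{857}{1971 + \frac{9 \left(-9 + 36\right)}{45845 + 567 \cdot 1296 - 367092}} = \frac{857}{1971 + 9 \frac{1}{45845 + 734832 - 367092} \cdot 27} = \frac{857}{1971 + 9 \cdot \frac{1}{413585} \cdot 27} = \frac{857}{1971 + \frac{243}{413585}} = \frac{857}{\frac{815176278}{413585}} = 857 \cdot \frac{413585}{815176278} = \frac{354442345}{815176278}$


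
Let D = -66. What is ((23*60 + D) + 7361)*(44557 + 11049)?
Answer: 482382050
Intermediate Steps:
((23*60 + D) + 7361)*(44557 + 11049) = ((23*60 - 66) + 7361)*(44557 + 11049) = ((1380 - 66) + 7361)*55606 = (1314 + 7361)*55606 = 8675*55606 = 482382050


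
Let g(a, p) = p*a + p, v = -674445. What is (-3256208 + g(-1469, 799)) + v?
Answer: -5103585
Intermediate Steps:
g(a, p) = p + a*p (g(a, p) = a*p + p = p + a*p)
(-3256208 + g(-1469, 799)) + v = (-3256208 + 799*(1 - 1469)) - 674445 = (-3256208 + 799*(-1468)) - 674445 = (-3256208 - 1172932) - 674445 = -4429140 - 674445 = -5103585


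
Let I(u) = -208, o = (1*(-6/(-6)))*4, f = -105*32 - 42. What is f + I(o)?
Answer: -3610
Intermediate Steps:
f = -3402 (f = -3360 - 42 = -3402)
o = 4 (o = (1*(-6*(-⅙)))*4 = (1*1)*4 = 1*4 = 4)
f + I(o) = -3402 - 208 = -3610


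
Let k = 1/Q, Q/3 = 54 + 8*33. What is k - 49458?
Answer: -47182931/954 ≈ -49458.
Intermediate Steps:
Q = 954 (Q = 3*(54 + 8*33) = 3*(54 + 264) = 3*318 = 954)
k = 1/954 ≈ 0.0010482
k - 49458 = 1/954 - 49458 = -47182931/954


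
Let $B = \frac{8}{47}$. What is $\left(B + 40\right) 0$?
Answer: $0$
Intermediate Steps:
$B = \frac{8}{47}$ ($B = 8 \cdot \frac{1}{47} = \frac{8}{47} \approx 0.17021$)
$\left(B + 40\right) 0 = \left(\frac{8}{47} + 40\right) 0 = \frac{1888}{47} \cdot 0 = 0$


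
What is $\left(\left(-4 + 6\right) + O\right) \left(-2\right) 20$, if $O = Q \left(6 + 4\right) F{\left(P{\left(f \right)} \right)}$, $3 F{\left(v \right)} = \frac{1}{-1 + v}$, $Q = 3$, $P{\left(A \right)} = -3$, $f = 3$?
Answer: $20$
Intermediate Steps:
$F{\left(v \right)} = \frac{1}{3 \left(-1 + v\right)}$
$O = - \frac{5}{2}$ ($O = 3 \left(6 + 4\right) \frac{1}{3 \left(-1 - 3\right)} = 3 \cdot 10 \frac{1}{3 \left(-4\right)} = 30 \cdot \frac{1}{3} \left(- \frac{1}{4}\right) = 30 \left(- \frac{1}{12}\right) = - \frac{5}{2} \approx -2.5$)
$\left(\left(-4 + 6\right) + O\right) \left(-2\right) 20 = \left(\left(-4 + 6\right) - \frac{5}{2}\right) \left(-2\right) 20 = \left(2 - \frac{5}{2}\right) \left(-2\right) 20 = \left(- \frac{1}{2}\right) \left(-2\right) 20 = 1 \cdot 20 = 20$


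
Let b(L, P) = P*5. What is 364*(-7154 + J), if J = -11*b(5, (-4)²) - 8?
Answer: -2927288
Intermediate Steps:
b(L, P) = 5*P
J = -888 (J = -55*(-4)² - 8 = -55*16 - 8 = -11*80 - 8 = -880 - 8 = -888)
364*(-7154 + J) = 364*(-7154 - 888) = 364*(-8042) = -2927288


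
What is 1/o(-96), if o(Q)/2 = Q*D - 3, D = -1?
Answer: 1/186 ≈ 0.0053763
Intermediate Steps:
o(Q) = -6 - 2*Q (o(Q) = 2*(Q*(-1) - 3) = 2*(-Q - 3) = 2*(-3 - Q) = -6 - 2*Q)
1/o(-96) = 1/(-6 - 2*(-96)) = 1/(-6 + 192) = 1/186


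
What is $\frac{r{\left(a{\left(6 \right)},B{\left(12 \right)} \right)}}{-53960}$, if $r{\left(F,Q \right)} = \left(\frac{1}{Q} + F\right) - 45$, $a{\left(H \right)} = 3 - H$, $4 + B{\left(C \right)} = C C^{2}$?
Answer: $\frac{82751}{93027040} \approx 0.00088954$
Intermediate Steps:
$B{\left(C \right)} = -4 + C^{3}$ ($B{\left(C \right)} = -4 + C C^{2} = -4 + C^{3}$)
$r{\left(F,Q \right)} = -45 + F + \frac{1}{Q}$ ($r{\left(F,Q \right)} = \left(F + \frac{1}{Q}\right) - 45 = -45 + F + \frac{1}{Q}$)
$\frac{r{\left(a{\left(6 \right)},B{\left(12 \right)} \right)}}{-53960} = \frac{-45 + \left(3 - 6\right) + \frac{1}{-4 + 12^{3}}}{-53960} = \left(-45 + \left(3 - 6\right) + \frac{1}{-4 + 1728}\right) \left(- \frac{1}{53960}\right) = \left(-45 - 3 + \frac{1}{1724}\right) \left(- \frac{1}{53960}\right) = \left(- \frac{82751}{1724}\right) \left(- \frac{1}{53960}\right) = \frac{82751}{93027040}$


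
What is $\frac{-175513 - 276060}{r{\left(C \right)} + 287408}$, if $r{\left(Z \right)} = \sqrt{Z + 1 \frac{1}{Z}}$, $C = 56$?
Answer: $- \frac{7267998795904}{4625788070847} + \frac{903146 \sqrt{43918}}{4625788070847} \approx -1.5711$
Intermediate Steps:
$r{\left(Z \right)} = \sqrt{Z + \frac{1}{Z}}$
$\frac{-175513 - 276060}{r{\left(C \right)} + 287408} = \frac{-175513 - 276060}{\sqrt{56 + \frac{1}{56}} + 287408} = - \frac{451573}{\sqrt{56 + \frac{1}{56}} + 287408} = - \frac{451573}{\sqrt{\frac{3137}{56}} + 287408} = - \frac{451573}{\frac{\sqrt{43918}}{28} + 287408} = - \frac{451573}{287408 + \frac{\sqrt{43918}}{28}}$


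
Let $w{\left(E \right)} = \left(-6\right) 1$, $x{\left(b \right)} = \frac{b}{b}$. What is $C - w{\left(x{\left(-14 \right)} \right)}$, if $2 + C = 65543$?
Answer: $65547$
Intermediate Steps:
$x{\left(b \right)} = 1$
$w{\left(E \right)} = -6$
$C = 65541$ ($C = -2 + 65543 = 65541$)
$C - w{\left(x{\left(-14 \right)} \right)} = 65541 - -6 = 65541 + 6 = 65547$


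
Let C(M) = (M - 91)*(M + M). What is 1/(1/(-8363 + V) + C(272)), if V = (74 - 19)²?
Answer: 5338/525600831 ≈ 1.0156e-5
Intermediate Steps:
C(M) = 2*M*(-91 + M) (C(M) = (-91 + M)*(2*M) = 2*M*(-91 + M))
V = 3025 (V = 55² = 3025)
1/(1/(-8363 + V) + C(272)) = 1/(1/(-8363 + 3025) + 2*272*(-91 + 272)) = 1/(1/(-5338) + 2*272*181) = 1/(-1/5338 + 98464) = 1/(525600831/5338) = 5338/525600831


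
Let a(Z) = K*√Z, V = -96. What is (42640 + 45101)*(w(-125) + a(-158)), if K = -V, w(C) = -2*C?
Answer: 21935250 + 8423136*I*√158 ≈ 2.1935e+7 + 1.0588e+8*I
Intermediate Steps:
K = 96 (K = -1*(-96) = 96)
a(Z) = 96*√Z
(42640 + 45101)*(w(-125) + a(-158)) = (42640 + 45101)*(-2*(-125) + 96*√(-158)) = 87741*(250 + 96*(I*√158)) = 87741*(250 + 96*I*√158) = 21935250 + 8423136*I*√158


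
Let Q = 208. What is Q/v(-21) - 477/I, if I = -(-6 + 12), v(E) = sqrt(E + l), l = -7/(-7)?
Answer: 159/2 - 104*I*sqrt(5)/5 ≈ 79.5 - 46.51*I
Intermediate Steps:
l = 1 (l = -7*(-1/7) = 1)
v(E) = sqrt(1 + E) (v(E) = sqrt(E + 1) = sqrt(1 + E))
I = -6 (I = -1*6 = -6)
Q/v(-21) - 477/I = 208/(sqrt(1 - 21)) - 477/(-6) = 208/(sqrt(-20)) - 477*(-1/6) = 208/((2*I*sqrt(5))) + 159/2 = 208*(-I*sqrt(5)/10) + 159/2 = -104*I*sqrt(5)/5 + 159/2 = 159/2 - 104*I*sqrt(5)/5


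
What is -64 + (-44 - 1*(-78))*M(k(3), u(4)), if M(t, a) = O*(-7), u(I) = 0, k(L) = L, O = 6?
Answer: -1492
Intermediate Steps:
M(t, a) = -42 (M(t, a) = 6*(-7) = -42)
-64 + (-44 - 1*(-78))*M(k(3), u(4)) = -64 + (-44 - 1*(-78))*(-42) = -64 + (-44 + 78)*(-42) = -64 + 34*(-42) = -64 - 1428 = -1492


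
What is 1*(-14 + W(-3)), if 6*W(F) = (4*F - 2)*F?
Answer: -7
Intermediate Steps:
W(F) = F*(-2 + 4*F)/6 (W(F) = ((4*F - 2)*F)/6 = ((-2 + 4*F)*F)/6 = (F*(-2 + 4*F))/6 = F*(-2 + 4*F)/6)
1*(-14 + W(-3)) = 1*(-14 + (1/3)*(-3)*(-1 + 2*(-3))) = 1*(-14 + (1/3)*(-3)*(-1 - 6)) = 1*(-14 + (1/3)*(-3)*(-7)) = 1*(-14 + 7) = 1*(-7) = -7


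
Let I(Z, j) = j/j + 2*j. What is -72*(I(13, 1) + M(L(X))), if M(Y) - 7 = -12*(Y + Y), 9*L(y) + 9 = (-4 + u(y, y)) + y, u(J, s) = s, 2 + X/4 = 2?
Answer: -3216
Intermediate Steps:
X = 0 (X = -8 + 4*2 = -8 + 8 = 0)
L(y) = -13/9 + 2*y/9 (L(y) = -1 + ((-4 + y) + y)/9 = -1 + (-4 + 2*y)/9 = -1 + (-4/9 + 2*y/9) = -13/9 + 2*y/9)
M(Y) = 7 - 24*Y (M(Y) = 7 - 12*(Y + Y) = 7 - 24*Y)
I(Z, j) = 1 + 2*j
-72*(I(13, 1) + M(L(X))) = -72*((1 + 2*1) + (7 - 24*(-13/9 + (2/9)*0))) = -72*((1 + 2) + (7 - 24*(-13/9 + 0))) = -72*(3 + (7 - 24*(-13/9))) = -72*(3 + (7 + 104/3)) = -72*(3 + 125/3) = -72*134/3 = -3216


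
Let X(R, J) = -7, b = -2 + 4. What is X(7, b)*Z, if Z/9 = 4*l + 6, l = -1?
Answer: -126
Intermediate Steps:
b = 2
Z = 18 (Z = 9*(4*(-1) + 6) = 9*(-4 + 6) = 9*2 = 18)
X(7, b)*Z = -7*18 = -126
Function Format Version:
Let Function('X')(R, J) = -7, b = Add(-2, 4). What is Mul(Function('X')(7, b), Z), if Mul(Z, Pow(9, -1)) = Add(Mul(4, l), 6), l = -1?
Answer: -126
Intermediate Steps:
b = 2
Z = 18 (Z = Mul(9, Add(Mul(4, -1), 6)) = Mul(9, Add(-4, 6)) = Mul(9, 2) = 18)
Mul(Function('X')(7, b), Z) = Mul(-7, 18) = -126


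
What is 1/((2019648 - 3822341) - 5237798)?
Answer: -1/7040491 ≈ -1.4204e-7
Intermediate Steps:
1/((2019648 - 3822341) - 5237798) = 1/(-1802693 - 5237798) = 1/(-7040491) = -1/7040491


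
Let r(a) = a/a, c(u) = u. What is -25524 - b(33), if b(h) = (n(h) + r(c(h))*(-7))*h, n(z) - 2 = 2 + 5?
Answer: -25590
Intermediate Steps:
r(a) = 1
n(z) = 9 (n(z) = 2 + (2 + 5) = 2 + 7 = 9)
b(h) = 2*h (b(h) = (9 + 1*(-7))*h = (9 - 7)*h = 2*h)
-25524 - b(33) = -25524 - 2*33 = -25524 - 1*66 = -25524 - 66 = -25590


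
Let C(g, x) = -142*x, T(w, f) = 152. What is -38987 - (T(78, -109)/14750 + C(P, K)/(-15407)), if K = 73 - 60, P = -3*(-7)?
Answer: -62394028367/1600375 ≈ -38987.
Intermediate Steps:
P = 21
K = 13
-38987 - (T(78, -109)/14750 + C(P, K)/(-15407)) = -38987 - (152/14750 - 142*13/(-15407)) = -38987 - (152*(1/14750) - 1846*(-1/15407)) = -38987 - (76/7375 + 26/217) = -38987 - 1*208242/1600375 = -38987 - 208242/1600375 = -62394028367/1600375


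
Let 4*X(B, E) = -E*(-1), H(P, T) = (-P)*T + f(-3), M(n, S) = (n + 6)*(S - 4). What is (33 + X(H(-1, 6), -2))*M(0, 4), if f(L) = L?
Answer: 0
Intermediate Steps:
M(n, S) = (-4 + S)*(6 + n) (M(n, S) = (6 + n)*(-4 + S) = (-4 + S)*(6 + n))
H(P, T) = -3 - P*T (H(P, T) = (-P)*T - 3 = -P*T - 3 = -3 - P*T)
X(B, E) = E/4 (X(B, E) = (-E*(-1))/4 = (-(-1)*E)/4 = E/4)
(33 + X(H(-1, 6), -2))*M(0, 4) = (33 + (¼)*(-2))*(-24 - 4*0 + 6*4 + 4*0) = (33 - ½)*(-24 + 0 + 24 + 0) = (65/2)*0 = 0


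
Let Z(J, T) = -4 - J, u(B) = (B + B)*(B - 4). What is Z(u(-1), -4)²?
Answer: 196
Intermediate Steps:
u(B) = 2*B*(-4 + B) (u(B) = (2*B)*(-4 + B) = 2*B*(-4 + B))
Z(u(-1), -4)² = (-4 - 2*(-1)*(-4 - 1))² = (-4 - 2*(-1)*(-5))² = (-4 - 1*10)² = (-4 - 10)² = (-14)² = 196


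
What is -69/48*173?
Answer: -3979/16 ≈ -248.69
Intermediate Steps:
-69/48*173 = -69*1/48*173 = -23/16*173 = -3979/16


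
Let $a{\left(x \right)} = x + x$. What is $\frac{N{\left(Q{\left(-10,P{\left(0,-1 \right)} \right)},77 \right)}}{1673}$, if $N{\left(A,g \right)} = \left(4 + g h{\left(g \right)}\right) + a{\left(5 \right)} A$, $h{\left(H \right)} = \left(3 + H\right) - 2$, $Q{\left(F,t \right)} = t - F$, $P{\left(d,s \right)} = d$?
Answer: $\frac{6110}{1673} \approx 3.6521$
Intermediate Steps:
$a{\left(x \right)} = 2 x$
$h{\left(H \right)} = 1 + H$
$N{\left(A,g \right)} = 4 + 10 A + g \left(1 + g\right)$ ($N{\left(A,g \right)} = \left(4 + g \left(1 + g\right)\right) + 2 \cdot 5 A = \left(4 + g \left(1 + g\right)\right) + 10 A = 4 + 10 A + g \left(1 + g\right)$)
$\frac{N{\left(Q{\left(-10,P{\left(0,-1 \right)} \right)},77 \right)}}{1673} = \frac{4 + 10 \left(0 - -10\right) + 77 \left(1 + 77\right)}{1673} = \left(4 + 10 \left(0 + 10\right) + 77 \cdot 78\right) \frac{1}{1673} = \left(4 + 10 \cdot 10 + 6006\right) \frac{1}{1673} = \left(4 + 100 + 6006\right) \frac{1}{1673} = 6110 \cdot \frac{1}{1673} = \frac{6110}{1673}$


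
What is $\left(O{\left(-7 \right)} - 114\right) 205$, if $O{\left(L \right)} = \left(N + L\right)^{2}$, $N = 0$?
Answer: $-13325$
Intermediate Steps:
$O{\left(L \right)} = L^{2}$ ($O{\left(L \right)} = \left(0 + L\right)^{2} = L^{2}$)
$\left(O{\left(-7 \right)} - 114\right) 205 = \left(\left(-7\right)^{2} - 114\right) 205 = \left(49 - 114\right) 205 = \left(-65\right) 205 = -13325$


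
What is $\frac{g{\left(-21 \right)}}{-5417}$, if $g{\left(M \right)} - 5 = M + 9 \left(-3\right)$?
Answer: $\frac{43}{5417} \approx 0.007938$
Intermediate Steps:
$g{\left(M \right)} = -22 + M$ ($g{\left(M \right)} = 5 + \left(M + 9 \left(-3\right)\right) = 5 + \left(M - 27\right) = 5 + \left(-27 + M\right) = -22 + M$)
$\frac{g{\left(-21 \right)}}{-5417} = \frac{-22 - 21}{-5417} = \left(-43\right) \left(- \frac{1}{5417}\right) = \frac{43}{5417}$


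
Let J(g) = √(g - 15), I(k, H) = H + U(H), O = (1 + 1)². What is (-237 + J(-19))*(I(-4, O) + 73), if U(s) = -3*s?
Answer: -15405 + 65*I*√34 ≈ -15405.0 + 379.01*I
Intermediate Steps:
O = 4 (O = 2² = 4)
I(k, H) = -2*H (I(k, H) = H - 3*H = -2*H)
J(g) = √(-15 + g)
(-237 + J(-19))*(I(-4, O) + 73) = (-237 + √(-15 - 19))*(-2*4 + 73) = (-237 + √(-34))*(-8 + 73) = (-237 + I*√34)*65 = -15405 + 65*I*√34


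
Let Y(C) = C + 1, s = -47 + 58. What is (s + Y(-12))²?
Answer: 0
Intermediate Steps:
s = 11
Y(C) = 1 + C
(s + Y(-12))² = (11 + (1 - 12))² = (11 - 11)² = 0² = 0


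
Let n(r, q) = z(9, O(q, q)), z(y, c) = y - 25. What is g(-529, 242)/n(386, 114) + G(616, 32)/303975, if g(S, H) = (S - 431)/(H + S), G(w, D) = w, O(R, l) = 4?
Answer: -2580244/12462975 ≈ -0.20703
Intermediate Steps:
z(y, c) = -25 + y
n(r, q) = -16 (n(r, q) = -25 + 9 = -16)
g(S, H) = (-431 + S)/(H + S)
g(-529, 242)/n(386, 114) + G(616, 32)/303975 = ((-431 - 529)/(242 - 529))/(-16) + 616/303975 = (-960/(-287))*(-1/16) + 616*(1/303975) = -1/287*(-960)*(-1/16) + 88/43425 = (960/287)*(-1/16) + 88/43425 = -60/287 + 88/43425 = -2580244/12462975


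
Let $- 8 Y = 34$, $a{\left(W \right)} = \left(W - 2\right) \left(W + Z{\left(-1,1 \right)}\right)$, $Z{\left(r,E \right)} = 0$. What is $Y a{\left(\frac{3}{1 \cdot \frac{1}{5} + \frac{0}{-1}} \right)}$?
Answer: $- \frac{3315}{4} \approx -828.75$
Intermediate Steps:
$a{\left(W \right)} = W \left(-2 + W\right)$ ($a{\left(W \right)} = \left(W - 2\right) \left(W + 0\right) = \left(-2 + W\right) W = W \left(-2 + W\right)$)
$Y = - \frac{17}{4}$ ($Y = \left(- \frac{1}{8}\right) 34 = - \frac{17}{4} \approx -4.25$)
$Y a{\left(\frac{3}{1 \cdot \frac{1}{5} + \frac{0}{-1}} \right)} = - \frac{17 \frac{3}{1 \cdot \frac{1}{5} + \frac{0}{-1}} \left(-2 + \frac{3}{1 \cdot \frac{1}{5} + \frac{0}{-1}}\right)}{4} = - \frac{17 \frac{3}{1 \cdot \frac{1}{5} + 0 \left(-1\right)} \left(-2 + \frac{3}{1 \cdot \frac{1}{5} + 0 \left(-1\right)}\right)}{4} = - \frac{17 \frac{3}{\frac{1}{5} + 0} \left(-2 + \frac{3}{\frac{1}{5} + 0}\right)}{4} = - \frac{17 \cdot 3 \frac{1}{\frac{1}{5}} \left(-2 + 3 \frac{1}{\frac{1}{5}}\right)}{4} = - \frac{17 \cdot 3 \cdot 5 \left(-2 + 3 \cdot 5\right)}{4} = - \frac{17 \cdot 15 \left(-2 + 15\right)}{4} = - \frac{17 \cdot 15 \cdot 13}{4} = \left(- \frac{17}{4}\right) 195 = - \frac{3315}{4}$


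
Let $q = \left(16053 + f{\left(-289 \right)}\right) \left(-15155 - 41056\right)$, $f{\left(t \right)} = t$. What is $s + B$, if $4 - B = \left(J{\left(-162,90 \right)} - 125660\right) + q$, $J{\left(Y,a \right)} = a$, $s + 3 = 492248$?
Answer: $886728023$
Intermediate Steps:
$s = 492245$ ($s = -3 + 492248 = 492245$)
$q = -886110204$ ($q = \left(16053 - 289\right) \left(-15155 - 41056\right) = 15764 \left(-56211\right) = -886110204$)
$B = 886235778$ ($B = 4 - \left(\left(90 - 125660\right) - 886110204\right) = 4 - \left(-125570 - 886110204\right) = 4 - -886235774 = 4 + 886235774 = 886235778$)
$s + B = 492245 + 886235778 = 886728023$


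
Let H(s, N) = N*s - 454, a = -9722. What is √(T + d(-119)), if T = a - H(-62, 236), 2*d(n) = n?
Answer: 103*√2/2 ≈ 72.832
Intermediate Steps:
d(n) = n/2
H(s, N) = -454 + N*s
T = 5364 (T = -9722 - (-454 + 236*(-62)) = -9722 - (-454 - 14632) = -9722 - 1*(-15086) = -9722 + 15086 = 5364)
√(T + d(-119)) = √(5364 + (½)*(-119)) = √(5364 - 119/2) = √(10609/2) = 103*√2/2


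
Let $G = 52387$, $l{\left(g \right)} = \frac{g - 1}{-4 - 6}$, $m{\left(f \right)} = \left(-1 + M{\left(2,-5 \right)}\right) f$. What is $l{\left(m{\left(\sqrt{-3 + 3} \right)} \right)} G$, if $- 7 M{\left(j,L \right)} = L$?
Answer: $\frac{52387}{10} \approx 5238.7$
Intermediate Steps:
$M{\left(j,L \right)} = - \frac{L}{7}$
$m{\left(f \right)} = - \frac{2 f}{7}$ ($m{\left(f \right)} = \left(-1 - - \frac{5}{7}\right) f = \left(-1 + \frac{5}{7}\right) f = - \frac{2 f}{7}$)
$l{\left(g \right)} = \frac{1}{10} - \frac{g}{10}$ ($l{\left(g \right)} = \frac{-1 + g}{-10} = \left(-1 + g\right) \left(- \frac{1}{10}\right) = \frac{1}{10} - \frac{g}{10}$)
$l{\left(m{\left(\sqrt{-3 + 3} \right)} \right)} G = \left(\frac{1}{10} - \frac{\left(- \frac{2}{7}\right) \sqrt{-3 + 3}}{10}\right) 52387 = \left(\frac{1}{10} - \frac{\left(- \frac{2}{7}\right) \sqrt{0}}{10}\right) 52387 = \left(\frac{1}{10} - \frac{\left(- \frac{2}{7}\right) 0}{10}\right) 52387 = \left(\frac{1}{10} - 0\right) 52387 = \left(\frac{1}{10} + 0\right) 52387 = \frac{1}{10} \cdot 52387 = \frac{52387}{10}$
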